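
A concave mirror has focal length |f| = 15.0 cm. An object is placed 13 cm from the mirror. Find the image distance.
f = +15.0 cm (concave); 1/di = 1/f − 1/do → di = -97.5 cm (virtual image, behind mirror)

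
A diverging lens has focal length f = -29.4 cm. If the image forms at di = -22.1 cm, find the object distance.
1/do = 1/f − 1/di → do = 89.01 cm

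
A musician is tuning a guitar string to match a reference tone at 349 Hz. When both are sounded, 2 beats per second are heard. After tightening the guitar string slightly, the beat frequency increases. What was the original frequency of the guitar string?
351 Hz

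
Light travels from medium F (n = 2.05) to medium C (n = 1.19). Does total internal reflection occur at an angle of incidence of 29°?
θc = arcsin(n₂/n₁) = 35.48°; 29° < θc, so no — the ray refracts.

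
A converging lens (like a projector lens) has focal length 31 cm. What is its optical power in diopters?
P = 1/f = 3.226 D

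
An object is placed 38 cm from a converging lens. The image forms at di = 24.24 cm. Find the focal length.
1/f = 1/do + 1/di → f = 14.8 cm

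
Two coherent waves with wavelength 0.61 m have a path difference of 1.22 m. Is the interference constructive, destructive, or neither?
constructive — path difference = 2λ, a whole number of wavelengths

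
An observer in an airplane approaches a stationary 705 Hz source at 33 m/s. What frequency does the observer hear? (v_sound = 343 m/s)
f_obs = f·(v + v_o)/v = 772.8 Hz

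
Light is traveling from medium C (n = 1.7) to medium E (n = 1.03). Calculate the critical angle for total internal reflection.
θc = arcsin(n₂/n₁) = 37.29°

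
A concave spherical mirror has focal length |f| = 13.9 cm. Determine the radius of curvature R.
R = 2|f| = 27.8 cm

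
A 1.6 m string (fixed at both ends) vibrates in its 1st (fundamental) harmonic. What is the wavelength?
λₙ = 2L/n = 3.2 m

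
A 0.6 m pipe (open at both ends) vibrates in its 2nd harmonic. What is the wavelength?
λₙ = 2L/n = 0.6 m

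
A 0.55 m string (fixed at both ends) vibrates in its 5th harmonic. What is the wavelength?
λₙ = 2L/n = 0.22 m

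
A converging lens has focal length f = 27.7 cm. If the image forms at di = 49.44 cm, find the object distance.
1/do = 1/f − 1/di → do = 62.99 cm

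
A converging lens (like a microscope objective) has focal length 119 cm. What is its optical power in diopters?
P = 1/f = 0.8403 D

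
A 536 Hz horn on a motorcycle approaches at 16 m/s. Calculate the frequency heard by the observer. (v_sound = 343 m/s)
f_obs = f·v/(v − v_s) = 562.2 Hz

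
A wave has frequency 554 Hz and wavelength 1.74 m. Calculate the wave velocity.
v = fλ = 964 m/s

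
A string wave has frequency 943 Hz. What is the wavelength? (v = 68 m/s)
λ = v/f = 0.07211 m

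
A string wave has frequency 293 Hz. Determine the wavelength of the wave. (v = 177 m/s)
λ = v/f = 0.6041 m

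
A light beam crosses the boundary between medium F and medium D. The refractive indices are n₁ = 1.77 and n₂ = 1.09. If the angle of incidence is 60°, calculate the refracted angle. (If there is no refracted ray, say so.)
sin θ₂ = (n₁/n₂)·sin θ₁ = 1.406 > 1, so there is no refracted ray — the light undergoes total internal reflection.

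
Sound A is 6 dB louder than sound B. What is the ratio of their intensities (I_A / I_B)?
I_A/I_B = 10^(Δβ/10) = 3.981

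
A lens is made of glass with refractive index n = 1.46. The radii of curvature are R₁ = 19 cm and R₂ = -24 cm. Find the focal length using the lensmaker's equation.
1/f = (n − 1)(1/R₁ − 1/R₂) → f = 23.05 cm (converging lens)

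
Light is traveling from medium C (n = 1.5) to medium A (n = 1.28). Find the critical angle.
θc = arcsin(n₂/n₁) = 58.58°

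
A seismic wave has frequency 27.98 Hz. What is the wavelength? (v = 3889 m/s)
λ = v/f = 139 m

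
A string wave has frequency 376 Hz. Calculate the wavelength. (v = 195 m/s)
λ = v/f = 0.5186 m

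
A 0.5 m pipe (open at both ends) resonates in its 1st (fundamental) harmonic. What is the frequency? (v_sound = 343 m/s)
fₙ = nv/(2L) = 343 Hz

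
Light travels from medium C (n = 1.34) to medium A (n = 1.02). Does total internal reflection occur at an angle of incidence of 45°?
θc = arcsin(n₂/n₁) = 49.57°; 45° < θc, so no — the ray refracts.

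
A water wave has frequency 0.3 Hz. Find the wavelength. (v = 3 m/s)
λ = v/f = 10 m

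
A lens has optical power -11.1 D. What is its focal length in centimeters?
f = 1/P = -9.009 cm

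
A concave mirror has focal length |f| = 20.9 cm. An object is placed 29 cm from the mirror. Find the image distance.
f = +20.9 cm (concave); 1/di = 1/f − 1/do → di = 74.83 cm (real image, in front of mirror)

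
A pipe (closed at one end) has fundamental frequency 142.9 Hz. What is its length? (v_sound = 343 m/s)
L = v/(4f₁) = 0.6001 m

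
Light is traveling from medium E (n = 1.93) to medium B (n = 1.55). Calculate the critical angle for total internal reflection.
θc = arcsin(n₂/n₁) = 53.43°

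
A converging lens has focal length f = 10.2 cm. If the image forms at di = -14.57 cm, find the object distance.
1/do = 1/f − 1/di → do = 6 cm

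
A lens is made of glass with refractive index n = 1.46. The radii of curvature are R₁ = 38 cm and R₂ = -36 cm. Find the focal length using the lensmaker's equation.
1/f = (n − 1)(1/R₁ − 1/R₂) → f = 40.19 cm (converging lens)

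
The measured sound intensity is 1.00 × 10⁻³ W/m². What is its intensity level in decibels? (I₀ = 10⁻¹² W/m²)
β = 10·log₁₀(I/I₀) = 90 dB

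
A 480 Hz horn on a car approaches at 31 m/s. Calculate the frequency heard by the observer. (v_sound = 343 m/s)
f_obs = f·v/(v − v_s) = 527.7 Hz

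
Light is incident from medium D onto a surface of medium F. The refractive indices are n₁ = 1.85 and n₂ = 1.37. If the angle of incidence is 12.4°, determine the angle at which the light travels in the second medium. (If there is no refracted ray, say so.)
sin θ₂ = (n₁/n₂)·sin θ₁ = 0.29 → θ₂ = 16.86°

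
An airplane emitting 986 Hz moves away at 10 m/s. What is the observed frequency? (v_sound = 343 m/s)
f_obs = f·v/(v + v_s) = 958.1 Hz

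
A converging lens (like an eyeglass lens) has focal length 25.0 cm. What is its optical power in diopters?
P = 1/f = 4 D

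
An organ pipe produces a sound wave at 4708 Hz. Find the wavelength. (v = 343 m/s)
λ = v/f = 0.07285 m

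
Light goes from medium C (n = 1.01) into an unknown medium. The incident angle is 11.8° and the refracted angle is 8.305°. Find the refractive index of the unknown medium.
n₂ = n₁·sin θ₁ / sin θ₂ = 1.43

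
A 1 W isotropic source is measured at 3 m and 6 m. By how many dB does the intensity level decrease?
Δβ = 20·log₁₀(r₂/r₁) = 6.021 dB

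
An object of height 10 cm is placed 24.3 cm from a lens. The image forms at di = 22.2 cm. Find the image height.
hi = (-di/do) × ho = -9.136 cm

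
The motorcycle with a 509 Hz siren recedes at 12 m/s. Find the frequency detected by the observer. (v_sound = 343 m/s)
f_obs = f·v/(v + v_s) = 491.8 Hz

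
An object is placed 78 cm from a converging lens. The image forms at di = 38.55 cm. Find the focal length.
1/f = 1/do + 1/di → f = 25.8 cm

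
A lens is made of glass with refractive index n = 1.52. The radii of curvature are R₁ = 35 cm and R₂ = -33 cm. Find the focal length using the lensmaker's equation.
1/f = (n − 1)(1/R₁ − 1/R₂) → f = 32.66 cm (converging lens)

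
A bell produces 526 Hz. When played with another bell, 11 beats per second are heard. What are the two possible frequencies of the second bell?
f₂ = 526 ± 11 Hz → 537 Hz or 515 Hz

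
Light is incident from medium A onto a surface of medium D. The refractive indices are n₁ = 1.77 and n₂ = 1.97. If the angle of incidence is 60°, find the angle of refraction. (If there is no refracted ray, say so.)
sin θ₂ = (n₁/n₂)·sin θ₁ = 0.7781 → θ₂ = 51.09°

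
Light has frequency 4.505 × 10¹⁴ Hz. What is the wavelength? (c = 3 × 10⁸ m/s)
λ = c/f = 665.9 nm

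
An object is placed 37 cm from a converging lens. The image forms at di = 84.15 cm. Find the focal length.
1/f = 1/do + 1/di → f = 25.7 cm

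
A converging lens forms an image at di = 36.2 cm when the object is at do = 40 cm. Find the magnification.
M = −di/do = -0.905 (inverted image)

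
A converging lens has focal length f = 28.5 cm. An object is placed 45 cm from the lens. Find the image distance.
1/di = 1/f − 1/do → di = 77.73 cm (real image)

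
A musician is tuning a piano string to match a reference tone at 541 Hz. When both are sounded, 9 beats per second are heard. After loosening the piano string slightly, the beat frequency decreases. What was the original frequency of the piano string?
550 Hz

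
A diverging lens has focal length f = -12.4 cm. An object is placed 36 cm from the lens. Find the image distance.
1/di = 1/f − 1/do → di = -9.223 cm (virtual image)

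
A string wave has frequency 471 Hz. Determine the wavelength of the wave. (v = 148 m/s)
λ = v/f = 0.3142 m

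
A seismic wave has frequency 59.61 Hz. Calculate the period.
T = 1/f = 0.01678 s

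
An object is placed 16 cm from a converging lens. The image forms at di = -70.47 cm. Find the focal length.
1/f = 1/do + 1/di → f = 20.7 cm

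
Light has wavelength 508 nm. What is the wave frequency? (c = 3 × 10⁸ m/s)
f = c/λ = 5.906 × 10¹⁴ Hz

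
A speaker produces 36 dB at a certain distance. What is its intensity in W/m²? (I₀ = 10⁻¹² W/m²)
I = I₀·10^(β/10) = 3.98 × 10⁻⁹ W/m²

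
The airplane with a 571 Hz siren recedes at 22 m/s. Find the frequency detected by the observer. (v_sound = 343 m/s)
f_obs = f·v/(v + v_s) = 536.6 Hz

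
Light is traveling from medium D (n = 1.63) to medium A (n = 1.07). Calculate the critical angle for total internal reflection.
θc = arcsin(n₂/n₁) = 41.03°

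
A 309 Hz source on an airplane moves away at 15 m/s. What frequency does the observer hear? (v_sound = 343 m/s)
f_obs = f·v/(v + v_s) = 296.1 Hz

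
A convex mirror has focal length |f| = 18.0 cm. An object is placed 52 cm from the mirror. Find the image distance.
f = −18.0 cm (convex); 1/di = 1/f − 1/do → di = -13.37 cm (virtual image, behind mirror)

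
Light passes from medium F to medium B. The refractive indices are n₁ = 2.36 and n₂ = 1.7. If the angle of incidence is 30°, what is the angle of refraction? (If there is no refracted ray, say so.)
sin θ₂ = (n₁/n₂)·sin θ₁ = 0.6941 → θ₂ = 43.96°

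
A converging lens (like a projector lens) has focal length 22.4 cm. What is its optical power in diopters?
P = 1/f = 4.464 D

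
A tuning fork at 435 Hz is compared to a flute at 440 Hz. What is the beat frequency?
5 Hz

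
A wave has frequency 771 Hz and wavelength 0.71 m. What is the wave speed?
v = fλ = 547.4 m/s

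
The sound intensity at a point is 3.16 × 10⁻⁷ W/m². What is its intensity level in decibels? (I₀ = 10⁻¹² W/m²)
β = 10·log₁₀(I/I₀) = 55 dB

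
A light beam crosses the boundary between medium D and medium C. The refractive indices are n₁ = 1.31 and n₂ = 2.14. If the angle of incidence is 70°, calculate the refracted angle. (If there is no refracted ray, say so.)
sin θ₂ = (n₁/n₂)·sin θ₁ = 0.5752 → θ₂ = 35.12°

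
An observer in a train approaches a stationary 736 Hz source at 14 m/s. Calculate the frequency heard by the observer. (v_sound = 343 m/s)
f_obs = f·(v + v_o)/v = 766 Hz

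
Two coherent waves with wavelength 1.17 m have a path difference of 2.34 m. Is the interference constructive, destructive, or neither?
constructive — path difference = 2λ, a whole number of wavelengths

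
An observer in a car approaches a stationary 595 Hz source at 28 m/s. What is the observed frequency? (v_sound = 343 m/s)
f_obs = f·(v + v_o)/v = 643.6 Hz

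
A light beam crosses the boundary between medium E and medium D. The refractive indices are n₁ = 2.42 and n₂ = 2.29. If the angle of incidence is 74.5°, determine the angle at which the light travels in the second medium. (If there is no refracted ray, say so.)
sin θ₂ = (n₁/n₂)·sin θ₁ = 1.018 > 1, so there is no refracted ray — the light undergoes total internal reflection.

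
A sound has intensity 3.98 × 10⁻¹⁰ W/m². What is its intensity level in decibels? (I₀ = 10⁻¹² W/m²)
β = 10·log₁₀(I/I₀) = 26 dB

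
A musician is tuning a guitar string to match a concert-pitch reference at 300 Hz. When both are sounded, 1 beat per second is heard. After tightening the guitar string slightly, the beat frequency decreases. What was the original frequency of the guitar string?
299 Hz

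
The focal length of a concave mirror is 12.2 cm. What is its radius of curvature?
R = 2|f| = 24.4 cm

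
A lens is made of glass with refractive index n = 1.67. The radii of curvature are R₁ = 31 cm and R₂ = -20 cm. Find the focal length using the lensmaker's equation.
1/f = (n − 1)(1/R₁ − 1/R₂) → f = 18.14 cm (converging lens)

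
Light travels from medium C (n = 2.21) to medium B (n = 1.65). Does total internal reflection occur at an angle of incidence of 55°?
θc = arcsin(n₂/n₁) = 48.3°; 55° > θc, so yes — total internal reflection.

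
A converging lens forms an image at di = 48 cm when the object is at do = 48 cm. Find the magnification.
M = −di/do = -1 (inverted image)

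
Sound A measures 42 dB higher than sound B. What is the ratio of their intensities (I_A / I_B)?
I_A/I_B = 10^(Δβ/10) = 15850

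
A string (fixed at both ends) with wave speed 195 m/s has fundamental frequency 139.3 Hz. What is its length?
L = v/(2f₁) = 0.6999 m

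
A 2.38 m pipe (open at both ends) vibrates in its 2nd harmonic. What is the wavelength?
λₙ = 2L/n = 2.38 m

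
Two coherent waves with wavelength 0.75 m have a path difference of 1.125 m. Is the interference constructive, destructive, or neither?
destructive — path difference = 1.5λ, an odd multiple of λ/2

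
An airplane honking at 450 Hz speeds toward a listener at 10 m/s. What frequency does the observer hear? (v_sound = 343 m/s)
f_obs = f·v/(v − v_s) = 463.5 Hz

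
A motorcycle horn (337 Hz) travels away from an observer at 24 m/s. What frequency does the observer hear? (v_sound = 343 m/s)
f_obs = f·v/(v + v_s) = 315 Hz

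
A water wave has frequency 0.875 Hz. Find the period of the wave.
T = 1/f = 1.143 s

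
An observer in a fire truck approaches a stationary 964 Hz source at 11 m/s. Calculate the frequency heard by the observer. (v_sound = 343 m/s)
f_obs = f·(v + v_o)/v = 994.9 Hz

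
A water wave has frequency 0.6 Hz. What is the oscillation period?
T = 1/f = 1.667 s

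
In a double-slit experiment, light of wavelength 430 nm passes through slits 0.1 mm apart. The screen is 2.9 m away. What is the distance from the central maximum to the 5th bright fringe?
y = mλL/d = 62.35 mm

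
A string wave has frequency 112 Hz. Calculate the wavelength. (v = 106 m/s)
λ = v/f = 0.9464 m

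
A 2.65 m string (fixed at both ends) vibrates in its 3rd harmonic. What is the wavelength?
λₙ = 2L/n = 1.767 m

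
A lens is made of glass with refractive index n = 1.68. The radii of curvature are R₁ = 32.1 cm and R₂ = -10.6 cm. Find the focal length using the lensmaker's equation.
1/f = (n − 1)(1/R₁ − 1/R₂) → f = 11.72 cm (converging lens)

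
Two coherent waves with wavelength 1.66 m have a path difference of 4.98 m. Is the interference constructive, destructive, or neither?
constructive — path difference = 3λ, a whole number of wavelengths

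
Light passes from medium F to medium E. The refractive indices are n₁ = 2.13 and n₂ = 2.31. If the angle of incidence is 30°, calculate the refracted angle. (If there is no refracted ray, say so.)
sin θ₂ = (n₁/n₂)·sin θ₁ = 0.461 → θ₂ = 27.45°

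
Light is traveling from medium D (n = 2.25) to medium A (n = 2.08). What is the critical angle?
θc = arcsin(n₂/n₁) = 67.58°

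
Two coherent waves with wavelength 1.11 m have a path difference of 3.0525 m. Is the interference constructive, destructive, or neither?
neither (partial) — path difference = 2.75λ, neither a whole number of wavelengths nor an odd multiple of λ/2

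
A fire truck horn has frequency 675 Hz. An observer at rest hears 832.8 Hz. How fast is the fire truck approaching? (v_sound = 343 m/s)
v_s = v·(1 − f/f_obs) = 64.99 m/s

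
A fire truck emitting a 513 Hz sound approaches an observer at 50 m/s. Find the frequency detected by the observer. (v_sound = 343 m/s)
f_obs = f·v/(v − v_s) = 600.5 Hz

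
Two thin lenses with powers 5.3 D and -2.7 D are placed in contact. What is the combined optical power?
P_total = P₁ + P₂ = 2.6 D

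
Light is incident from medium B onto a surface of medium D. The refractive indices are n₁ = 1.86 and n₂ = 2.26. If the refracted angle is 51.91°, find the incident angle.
sin θ₁ = (n₂/n₁)·sin θ₂ → θ₁ = 73°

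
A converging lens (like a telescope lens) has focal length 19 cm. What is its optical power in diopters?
P = 1/f = 5.263 D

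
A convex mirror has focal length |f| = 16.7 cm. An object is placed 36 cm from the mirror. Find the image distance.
f = −16.7 cm (convex); 1/di = 1/f − 1/do → di = -11.41 cm (virtual image, behind mirror)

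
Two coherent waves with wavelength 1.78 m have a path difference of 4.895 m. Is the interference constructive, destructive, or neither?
neither (partial) — path difference = 2.75λ, neither a whole number of wavelengths nor an odd multiple of λ/2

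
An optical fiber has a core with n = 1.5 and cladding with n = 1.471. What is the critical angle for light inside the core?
θc = arcsin(n_cladding/n_core) = 78.72°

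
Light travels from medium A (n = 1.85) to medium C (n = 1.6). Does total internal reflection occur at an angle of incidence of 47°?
θc = arcsin(n₂/n₁) = 59.87°; 47° < θc, so no — the ray refracts.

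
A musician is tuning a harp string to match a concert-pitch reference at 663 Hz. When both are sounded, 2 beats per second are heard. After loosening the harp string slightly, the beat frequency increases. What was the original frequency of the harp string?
661 Hz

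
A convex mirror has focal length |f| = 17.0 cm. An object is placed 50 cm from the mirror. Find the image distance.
f = −17.0 cm (convex); 1/di = 1/f − 1/do → di = -12.69 cm (virtual image, behind mirror)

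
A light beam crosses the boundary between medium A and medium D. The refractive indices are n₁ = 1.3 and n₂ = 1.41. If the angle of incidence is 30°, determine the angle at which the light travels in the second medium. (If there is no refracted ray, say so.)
sin θ₂ = (n₁/n₂)·sin θ₁ = 0.461 → θ₂ = 27.45°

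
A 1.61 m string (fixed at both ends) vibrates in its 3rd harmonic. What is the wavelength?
λₙ = 2L/n = 1.073 m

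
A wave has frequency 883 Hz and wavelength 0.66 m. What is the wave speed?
v = fλ = 582.8 m/s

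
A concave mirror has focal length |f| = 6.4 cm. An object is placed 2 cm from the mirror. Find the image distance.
f = +6.4 cm (concave); 1/di = 1/f − 1/do → di = -2.909 cm (virtual image, behind mirror)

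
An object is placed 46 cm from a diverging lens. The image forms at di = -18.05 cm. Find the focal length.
1/f = 1/do + 1/di → f = -29.71 cm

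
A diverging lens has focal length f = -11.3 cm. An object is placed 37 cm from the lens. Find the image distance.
1/di = 1/f − 1/do → di = -8.656 cm (virtual image)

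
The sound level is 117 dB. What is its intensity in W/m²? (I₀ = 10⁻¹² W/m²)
I = I₀·10^(β/10) = 5.01 × 10⁻¹ W/m²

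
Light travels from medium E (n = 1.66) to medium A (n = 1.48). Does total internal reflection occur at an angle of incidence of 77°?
θc = arcsin(n₂/n₁) = 63.07°; 77° > θc, so yes — total internal reflection.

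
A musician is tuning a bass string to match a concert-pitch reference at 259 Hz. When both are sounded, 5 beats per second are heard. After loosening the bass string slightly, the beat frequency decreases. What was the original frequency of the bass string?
264 Hz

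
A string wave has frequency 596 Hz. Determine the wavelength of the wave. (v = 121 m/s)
λ = v/f = 0.203 m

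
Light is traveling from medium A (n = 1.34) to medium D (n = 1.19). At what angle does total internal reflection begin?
θc = arcsin(n₂/n₁) = 62.63°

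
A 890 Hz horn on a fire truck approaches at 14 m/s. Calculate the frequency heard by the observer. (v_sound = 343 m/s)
f_obs = f·v/(v − v_s) = 927.9 Hz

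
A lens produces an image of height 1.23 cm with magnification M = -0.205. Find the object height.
ho = |hi|/|M| = 6 cm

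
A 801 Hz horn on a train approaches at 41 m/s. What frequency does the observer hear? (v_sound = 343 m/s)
f_obs = f·v/(v − v_s) = 909.7 Hz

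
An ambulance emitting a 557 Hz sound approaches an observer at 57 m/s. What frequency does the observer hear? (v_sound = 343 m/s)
f_obs = f·v/(v − v_s) = 668 Hz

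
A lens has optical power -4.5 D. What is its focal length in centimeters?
f = 1/P = -22.22 cm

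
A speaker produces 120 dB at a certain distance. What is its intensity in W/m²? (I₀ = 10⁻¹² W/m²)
I = I₀·10^(β/10) = 1.00 × 10⁰ W/m²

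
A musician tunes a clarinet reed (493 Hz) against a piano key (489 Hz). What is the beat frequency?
4 Hz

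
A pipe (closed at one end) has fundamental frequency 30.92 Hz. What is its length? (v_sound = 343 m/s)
L = v/(4f₁) = 2.773 m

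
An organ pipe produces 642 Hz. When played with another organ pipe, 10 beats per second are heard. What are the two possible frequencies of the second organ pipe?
f₂ = 642 ± 10 Hz → 652 Hz or 632 Hz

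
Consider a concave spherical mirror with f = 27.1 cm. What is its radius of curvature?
R = 2|f| = 54.2 cm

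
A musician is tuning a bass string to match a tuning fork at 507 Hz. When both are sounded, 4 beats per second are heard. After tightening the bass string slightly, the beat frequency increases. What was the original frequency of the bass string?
511 Hz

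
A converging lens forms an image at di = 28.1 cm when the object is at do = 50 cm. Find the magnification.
M = −di/do = -0.562 (inverted image)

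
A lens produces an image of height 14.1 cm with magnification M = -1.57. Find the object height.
ho = |hi|/|M| = 8.981 cm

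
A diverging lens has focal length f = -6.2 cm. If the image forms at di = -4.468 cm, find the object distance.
1/do = 1/f − 1/di → do = 15.99 cm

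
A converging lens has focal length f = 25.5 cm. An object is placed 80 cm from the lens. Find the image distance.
1/di = 1/f − 1/do → di = 37.43 cm (real image)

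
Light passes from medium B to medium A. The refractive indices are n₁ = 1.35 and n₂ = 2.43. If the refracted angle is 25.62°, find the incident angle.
sin θ₁ = (n₂/n₁)·sin θ₂ → θ₁ = 51.11°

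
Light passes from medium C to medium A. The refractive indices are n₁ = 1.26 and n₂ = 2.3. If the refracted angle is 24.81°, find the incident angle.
sin θ₁ = (n₂/n₁)·sin θ₂ → θ₁ = 49.99°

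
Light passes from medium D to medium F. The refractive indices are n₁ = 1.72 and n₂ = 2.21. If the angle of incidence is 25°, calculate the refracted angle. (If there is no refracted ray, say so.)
sin θ₂ = (n₁/n₂)·sin θ₁ = 0.3289 → θ₂ = 19.2°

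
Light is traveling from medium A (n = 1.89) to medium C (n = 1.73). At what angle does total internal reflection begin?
θc = arcsin(n₂/n₁) = 66.25°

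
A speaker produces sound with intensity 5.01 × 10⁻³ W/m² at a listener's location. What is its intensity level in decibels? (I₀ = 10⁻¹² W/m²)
β = 10·log₁₀(I/I₀) = 97 dB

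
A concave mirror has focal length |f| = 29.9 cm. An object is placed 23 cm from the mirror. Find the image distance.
f = +29.9 cm (concave); 1/di = 1/f − 1/do → di = -99.67 cm (virtual image, behind mirror)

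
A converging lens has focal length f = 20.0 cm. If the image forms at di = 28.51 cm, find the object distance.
1/do = 1/f − 1/di → do = 67 cm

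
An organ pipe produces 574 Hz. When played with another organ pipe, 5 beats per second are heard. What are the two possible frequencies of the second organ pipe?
f₂ = 574 ± 5 Hz → 579 Hz or 569 Hz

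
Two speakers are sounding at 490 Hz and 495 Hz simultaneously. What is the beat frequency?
5 Hz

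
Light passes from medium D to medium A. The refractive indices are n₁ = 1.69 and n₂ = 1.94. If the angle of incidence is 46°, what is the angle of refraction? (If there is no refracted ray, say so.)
sin θ₂ = (n₁/n₂)·sin θ₁ = 0.6266 → θ₂ = 38.8°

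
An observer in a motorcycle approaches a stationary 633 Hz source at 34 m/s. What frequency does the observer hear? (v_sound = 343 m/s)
f_obs = f·(v + v_o)/v = 695.7 Hz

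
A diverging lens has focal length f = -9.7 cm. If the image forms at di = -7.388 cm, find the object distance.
1/do = 1/f − 1/di → do = 31 cm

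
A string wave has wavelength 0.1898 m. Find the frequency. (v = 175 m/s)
f = v/λ = 922 Hz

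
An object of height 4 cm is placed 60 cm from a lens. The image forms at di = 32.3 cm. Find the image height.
hi = (-di/do) × ho = -2.153 cm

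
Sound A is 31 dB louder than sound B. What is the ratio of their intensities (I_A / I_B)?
I_A/I_B = 10^(Δβ/10) = 1259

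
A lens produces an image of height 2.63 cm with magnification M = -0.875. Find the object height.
ho = |hi|/|M| = 3.006 cm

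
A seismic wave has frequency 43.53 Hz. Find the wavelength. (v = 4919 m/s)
λ = v/f = 113 m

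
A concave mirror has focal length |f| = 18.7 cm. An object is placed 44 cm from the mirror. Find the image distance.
f = +18.7 cm (concave); 1/di = 1/f − 1/do → di = 32.52 cm (real image, in front of mirror)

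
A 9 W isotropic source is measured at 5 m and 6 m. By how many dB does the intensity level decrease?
Δβ = 20·log₁₀(r₂/r₁) = 1.584 dB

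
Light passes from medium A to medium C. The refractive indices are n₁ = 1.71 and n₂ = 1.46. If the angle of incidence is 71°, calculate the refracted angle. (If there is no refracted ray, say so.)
sin θ₂ = (n₁/n₂)·sin θ₁ = 1.107 > 1, so there is no refracted ray — the light undergoes total internal reflection.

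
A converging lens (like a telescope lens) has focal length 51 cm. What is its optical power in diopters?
P = 1/f = 1.961 D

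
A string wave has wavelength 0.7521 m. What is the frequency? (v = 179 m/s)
f = v/λ = 238 Hz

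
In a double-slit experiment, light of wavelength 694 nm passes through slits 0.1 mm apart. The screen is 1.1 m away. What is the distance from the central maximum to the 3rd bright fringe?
y = mλL/d = 22.9 mm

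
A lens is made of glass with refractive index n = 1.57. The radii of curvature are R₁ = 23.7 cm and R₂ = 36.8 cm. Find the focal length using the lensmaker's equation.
1/f = (n − 1)(1/R₁ − 1/R₂) → f = 116.8 cm (converging lens)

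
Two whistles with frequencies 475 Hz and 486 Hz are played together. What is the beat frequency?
11 Hz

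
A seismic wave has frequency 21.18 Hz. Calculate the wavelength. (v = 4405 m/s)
λ = v/f = 208 m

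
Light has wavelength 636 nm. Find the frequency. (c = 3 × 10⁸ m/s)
f = c/λ = 4.717 × 10¹⁴ Hz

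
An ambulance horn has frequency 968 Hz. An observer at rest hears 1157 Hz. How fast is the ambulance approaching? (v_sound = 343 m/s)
v_s = v·(1 − f/f_obs) = 56.03 m/s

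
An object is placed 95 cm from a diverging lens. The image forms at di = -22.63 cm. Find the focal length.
1/f = 1/do + 1/di → f = -29.71 cm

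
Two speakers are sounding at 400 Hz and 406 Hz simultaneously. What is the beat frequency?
6 Hz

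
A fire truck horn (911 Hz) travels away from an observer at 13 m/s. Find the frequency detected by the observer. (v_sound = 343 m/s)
f_obs = f·v/(v + v_s) = 877.7 Hz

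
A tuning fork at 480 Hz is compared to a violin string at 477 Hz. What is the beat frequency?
3 Hz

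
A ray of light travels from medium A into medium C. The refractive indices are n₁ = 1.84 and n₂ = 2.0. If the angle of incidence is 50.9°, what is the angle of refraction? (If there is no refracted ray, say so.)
sin θ₂ = (n₁/n₂)·sin θ₁ = 0.714 → θ₂ = 45.56°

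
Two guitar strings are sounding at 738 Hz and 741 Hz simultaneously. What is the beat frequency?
3 Hz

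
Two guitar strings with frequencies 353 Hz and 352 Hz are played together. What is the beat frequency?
1 Hz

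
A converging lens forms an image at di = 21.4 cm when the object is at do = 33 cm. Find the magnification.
M = −di/do = -0.6485 (inverted image)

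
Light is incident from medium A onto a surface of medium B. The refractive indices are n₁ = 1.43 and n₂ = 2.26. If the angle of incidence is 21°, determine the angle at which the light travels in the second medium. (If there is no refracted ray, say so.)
sin θ₂ = (n₁/n₂)·sin θ₁ = 0.2268 → θ₂ = 13.11°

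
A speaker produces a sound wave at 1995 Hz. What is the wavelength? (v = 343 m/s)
λ = v/f = 0.1719 m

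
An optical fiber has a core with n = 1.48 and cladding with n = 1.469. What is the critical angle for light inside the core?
θc = arcsin(n_cladding/n_core) = 83.01°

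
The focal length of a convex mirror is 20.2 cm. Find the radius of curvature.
R = 2|f| = 40.4 cm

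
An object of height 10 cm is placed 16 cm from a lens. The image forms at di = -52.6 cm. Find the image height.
hi = (-di/do) × ho = 32.88 cm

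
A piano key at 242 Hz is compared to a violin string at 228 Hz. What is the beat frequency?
14 Hz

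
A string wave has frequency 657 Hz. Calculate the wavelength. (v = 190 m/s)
λ = v/f = 0.2892 m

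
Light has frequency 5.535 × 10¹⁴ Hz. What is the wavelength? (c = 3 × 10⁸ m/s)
λ = c/f = 542 nm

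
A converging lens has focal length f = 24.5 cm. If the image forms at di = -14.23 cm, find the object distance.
1/do = 1/f − 1/di → do = 9.002 cm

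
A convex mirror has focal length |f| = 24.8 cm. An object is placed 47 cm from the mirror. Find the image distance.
f = −24.8 cm (convex); 1/di = 1/f − 1/do → di = -16.23 cm (virtual image, behind mirror)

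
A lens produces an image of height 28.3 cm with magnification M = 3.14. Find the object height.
ho = |hi|/|M| = 9.013 cm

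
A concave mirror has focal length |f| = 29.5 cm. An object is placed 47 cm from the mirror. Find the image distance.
f = +29.5 cm (concave); 1/di = 1/f − 1/do → di = 79.23 cm (real image, in front of mirror)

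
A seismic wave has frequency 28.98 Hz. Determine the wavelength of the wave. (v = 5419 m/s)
λ = v/f = 187 m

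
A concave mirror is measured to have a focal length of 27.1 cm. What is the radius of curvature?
R = 2|f| = 54.2 cm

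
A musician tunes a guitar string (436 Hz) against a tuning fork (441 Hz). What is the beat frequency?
5 Hz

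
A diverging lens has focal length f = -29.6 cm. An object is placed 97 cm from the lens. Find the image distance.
1/di = 1/f − 1/do → di = -22.68 cm (virtual image)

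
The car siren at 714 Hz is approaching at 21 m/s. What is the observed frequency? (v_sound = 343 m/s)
f_obs = f·v/(v − v_s) = 760.6 Hz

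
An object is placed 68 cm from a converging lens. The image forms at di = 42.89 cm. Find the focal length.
1/f = 1/do + 1/di → f = 26.3 cm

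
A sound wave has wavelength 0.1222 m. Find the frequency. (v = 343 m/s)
f = v/λ = 2807 Hz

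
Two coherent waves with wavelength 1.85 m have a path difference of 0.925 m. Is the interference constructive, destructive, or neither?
destructive — path difference = 0.5λ, an odd multiple of λ/2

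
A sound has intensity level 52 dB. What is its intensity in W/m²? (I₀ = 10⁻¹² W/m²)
I = I₀·10^(β/10) = 1.58 × 10⁻⁷ W/m²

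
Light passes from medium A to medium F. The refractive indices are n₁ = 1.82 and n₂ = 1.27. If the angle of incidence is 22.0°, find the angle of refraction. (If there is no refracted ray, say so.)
sin θ₂ = (n₁/n₂)·sin θ₁ = 0.5368 → θ₂ = 32.47°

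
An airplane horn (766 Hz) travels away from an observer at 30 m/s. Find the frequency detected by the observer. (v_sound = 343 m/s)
f_obs = f·v/(v + v_s) = 704.4 Hz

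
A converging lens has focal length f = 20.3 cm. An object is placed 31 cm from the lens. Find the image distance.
1/di = 1/f − 1/do → di = 58.81 cm (real image)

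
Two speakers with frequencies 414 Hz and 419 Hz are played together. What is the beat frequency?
5 Hz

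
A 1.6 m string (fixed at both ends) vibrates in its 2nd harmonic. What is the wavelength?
λₙ = 2L/n = 1.6 m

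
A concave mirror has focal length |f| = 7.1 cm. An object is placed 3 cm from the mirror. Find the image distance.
f = +7.1 cm (concave); 1/di = 1/f − 1/do → di = -5.195 cm (virtual image, behind mirror)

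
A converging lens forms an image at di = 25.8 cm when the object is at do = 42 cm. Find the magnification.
M = −di/do = -0.6143 (inverted image)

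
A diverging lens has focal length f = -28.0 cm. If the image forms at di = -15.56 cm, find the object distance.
1/do = 1/f − 1/di → do = 35.02 cm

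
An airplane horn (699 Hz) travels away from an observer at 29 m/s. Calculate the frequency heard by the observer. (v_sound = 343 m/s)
f_obs = f·v/(v + v_s) = 644.5 Hz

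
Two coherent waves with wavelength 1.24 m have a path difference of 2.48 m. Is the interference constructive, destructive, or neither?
constructive — path difference = 2λ, a whole number of wavelengths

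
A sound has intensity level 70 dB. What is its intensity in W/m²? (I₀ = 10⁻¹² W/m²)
I = I₀·10^(β/10) = 1.00 × 10⁻⁵ W/m²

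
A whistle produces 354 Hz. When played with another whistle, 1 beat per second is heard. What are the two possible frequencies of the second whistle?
f₂ = 354 ± 1 Hz → 355 Hz or 353 Hz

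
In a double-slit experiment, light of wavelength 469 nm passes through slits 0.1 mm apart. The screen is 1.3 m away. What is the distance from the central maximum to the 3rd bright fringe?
y = mλL/d = 18.29 mm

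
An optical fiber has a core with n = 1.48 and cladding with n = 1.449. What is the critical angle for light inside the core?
θc = arcsin(n_cladding/n_core) = 78.25°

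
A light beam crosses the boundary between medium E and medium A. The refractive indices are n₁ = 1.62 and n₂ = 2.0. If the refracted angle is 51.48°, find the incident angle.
sin θ₁ = (n₂/n₁)·sin θ₂ → θ₁ = 75°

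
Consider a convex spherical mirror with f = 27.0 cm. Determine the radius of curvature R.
R = 2|f| = 54 cm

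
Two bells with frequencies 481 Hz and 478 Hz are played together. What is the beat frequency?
3 Hz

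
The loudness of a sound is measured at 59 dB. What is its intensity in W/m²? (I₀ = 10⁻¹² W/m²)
I = I₀·10^(β/10) = 7.94 × 10⁻⁷ W/m²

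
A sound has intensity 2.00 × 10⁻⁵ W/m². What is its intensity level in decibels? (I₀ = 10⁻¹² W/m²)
β = 10·log₁₀(I/I₀) = 73.01 dB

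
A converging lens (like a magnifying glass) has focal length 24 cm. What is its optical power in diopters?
P = 1/f = 4.167 D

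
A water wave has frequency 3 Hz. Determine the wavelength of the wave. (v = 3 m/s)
λ = v/f = 1 m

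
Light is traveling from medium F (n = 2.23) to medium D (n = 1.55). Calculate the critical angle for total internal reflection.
θc = arcsin(n₂/n₁) = 44.03°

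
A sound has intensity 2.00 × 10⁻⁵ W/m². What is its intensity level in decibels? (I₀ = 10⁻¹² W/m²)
β = 10·log₁₀(I/I₀) = 73.01 dB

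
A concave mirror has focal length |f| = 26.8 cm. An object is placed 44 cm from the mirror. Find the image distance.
f = +26.8 cm (concave); 1/di = 1/f − 1/do → di = 68.56 cm (real image, in front of mirror)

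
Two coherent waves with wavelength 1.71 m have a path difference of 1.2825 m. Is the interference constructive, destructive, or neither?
neither (partial) — path difference = 0.75λ, neither a whole number of wavelengths nor an odd multiple of λ/2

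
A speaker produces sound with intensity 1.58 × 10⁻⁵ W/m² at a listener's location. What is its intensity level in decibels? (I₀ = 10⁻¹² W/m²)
β = 10·log₁₀(I/I₀) = 71.99 dB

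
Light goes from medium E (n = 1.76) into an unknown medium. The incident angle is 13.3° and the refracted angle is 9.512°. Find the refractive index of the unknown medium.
n₂ = n₁·sin θ₁ / sin θ₂ = 2.45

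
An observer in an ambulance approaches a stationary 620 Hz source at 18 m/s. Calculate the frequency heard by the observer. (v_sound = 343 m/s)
f_obs = f·(v + v_o)/v = 652.5 Hz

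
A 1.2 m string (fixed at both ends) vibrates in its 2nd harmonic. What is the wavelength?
λₙ = 2L/n = 1.2 m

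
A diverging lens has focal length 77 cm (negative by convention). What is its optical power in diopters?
P = 1/f = -1.299 D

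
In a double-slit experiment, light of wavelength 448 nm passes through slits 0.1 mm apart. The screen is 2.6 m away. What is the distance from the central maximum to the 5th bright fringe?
y = mλL/d = 58.24 mm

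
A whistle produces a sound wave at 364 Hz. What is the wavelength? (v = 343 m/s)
λ = v/f = 0.9423 m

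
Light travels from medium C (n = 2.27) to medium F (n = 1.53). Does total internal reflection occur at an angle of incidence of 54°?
θc = arcsin(n₂/n₁) = 42.38°; 54° > θc, so yes — total internal reflection.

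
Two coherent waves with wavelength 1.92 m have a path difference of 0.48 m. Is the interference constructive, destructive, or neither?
neither (partial) — path difference = 0.25λ, neither a whole number of wavelengths nor an odd multiple of λ/2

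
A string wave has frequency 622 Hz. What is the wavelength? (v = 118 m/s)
λ = v/f = 0.1897 m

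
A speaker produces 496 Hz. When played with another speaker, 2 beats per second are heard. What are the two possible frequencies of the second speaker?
f₂ = 496 ± 2 Hz → 498 Hz or 494 Hz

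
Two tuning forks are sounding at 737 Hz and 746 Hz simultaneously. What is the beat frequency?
9 Hz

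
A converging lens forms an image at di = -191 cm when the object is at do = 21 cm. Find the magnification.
M = −di/do = 9.095 (upright image)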